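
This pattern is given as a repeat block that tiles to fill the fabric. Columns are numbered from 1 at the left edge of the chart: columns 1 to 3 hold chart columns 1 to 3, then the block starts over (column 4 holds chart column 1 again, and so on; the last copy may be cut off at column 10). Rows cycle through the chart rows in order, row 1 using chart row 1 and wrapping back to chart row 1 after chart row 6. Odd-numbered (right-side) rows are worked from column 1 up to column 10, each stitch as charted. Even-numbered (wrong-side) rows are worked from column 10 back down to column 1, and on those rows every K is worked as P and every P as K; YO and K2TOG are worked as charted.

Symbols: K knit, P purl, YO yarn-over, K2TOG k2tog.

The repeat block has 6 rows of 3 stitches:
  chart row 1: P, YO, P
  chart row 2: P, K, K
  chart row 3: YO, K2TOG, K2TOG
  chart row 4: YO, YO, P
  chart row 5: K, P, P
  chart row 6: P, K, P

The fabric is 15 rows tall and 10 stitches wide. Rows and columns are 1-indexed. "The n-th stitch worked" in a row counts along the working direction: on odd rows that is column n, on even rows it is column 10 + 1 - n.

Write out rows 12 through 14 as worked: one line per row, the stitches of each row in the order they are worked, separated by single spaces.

Row 12: chart row 6, WS - tiled (columns 1-10): P K P P K P P K P P; work from column 10 back to 1 with K<->P swapped.
Row 13: chart row 1, RS - tile across columns 1-10 and work as-is.
Row 14: chart row 2, WS - tiled (columns 1-10): P K K P K K P K K P; work from column 10 back to 1 with K<->P swapped.

== ROWS AS WORKED ==
K K P K K P K K P K
P YO P P YO P P YO P P
K P P K P P K P P K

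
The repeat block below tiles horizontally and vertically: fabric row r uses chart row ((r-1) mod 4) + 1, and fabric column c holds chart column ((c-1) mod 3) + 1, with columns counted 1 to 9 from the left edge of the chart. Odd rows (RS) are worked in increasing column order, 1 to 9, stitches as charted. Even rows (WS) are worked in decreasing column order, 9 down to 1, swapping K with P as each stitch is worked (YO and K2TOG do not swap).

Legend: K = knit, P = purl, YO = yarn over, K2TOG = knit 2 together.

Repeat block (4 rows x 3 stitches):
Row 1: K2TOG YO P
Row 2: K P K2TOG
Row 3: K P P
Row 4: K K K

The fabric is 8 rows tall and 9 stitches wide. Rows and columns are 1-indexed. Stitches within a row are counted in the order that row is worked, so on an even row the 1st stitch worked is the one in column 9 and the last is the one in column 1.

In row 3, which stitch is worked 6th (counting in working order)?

Row 3 uses chart row ((3-1) mod 4)+1 = 3. Row 3 is odd, so RS.
Chart row 3 tiled across columns 1-9: K P P K P P K P P
RS row: no reversal, no swap; stitch n worked = column n.
Counting 6 along the worked row gives P.

== STITCH ==
P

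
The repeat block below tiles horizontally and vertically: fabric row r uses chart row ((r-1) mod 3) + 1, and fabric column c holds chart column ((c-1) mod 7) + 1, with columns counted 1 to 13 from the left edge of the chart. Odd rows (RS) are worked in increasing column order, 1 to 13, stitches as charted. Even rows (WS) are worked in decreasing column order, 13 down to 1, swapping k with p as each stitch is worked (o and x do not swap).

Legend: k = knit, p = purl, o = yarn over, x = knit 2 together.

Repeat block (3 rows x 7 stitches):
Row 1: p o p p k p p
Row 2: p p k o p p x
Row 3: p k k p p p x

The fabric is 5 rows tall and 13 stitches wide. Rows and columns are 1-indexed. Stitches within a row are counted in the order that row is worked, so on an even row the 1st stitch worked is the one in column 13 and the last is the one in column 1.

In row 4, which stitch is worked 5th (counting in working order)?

Result:
o

Derivation:
Row 4: (4-1) mod 3 = 0, so use chart row 1. Even row -> WS.
Chart row 1 tiled across columns 1-13: p o p p k p p p o p p k p
WS: work from column 13 back to column 1 (reverse the tiled row), swapping k<->p (o and x unchanged).
Row 4 as worked: k p k k o k k k p k k o k
Stitch 5 in working order -> o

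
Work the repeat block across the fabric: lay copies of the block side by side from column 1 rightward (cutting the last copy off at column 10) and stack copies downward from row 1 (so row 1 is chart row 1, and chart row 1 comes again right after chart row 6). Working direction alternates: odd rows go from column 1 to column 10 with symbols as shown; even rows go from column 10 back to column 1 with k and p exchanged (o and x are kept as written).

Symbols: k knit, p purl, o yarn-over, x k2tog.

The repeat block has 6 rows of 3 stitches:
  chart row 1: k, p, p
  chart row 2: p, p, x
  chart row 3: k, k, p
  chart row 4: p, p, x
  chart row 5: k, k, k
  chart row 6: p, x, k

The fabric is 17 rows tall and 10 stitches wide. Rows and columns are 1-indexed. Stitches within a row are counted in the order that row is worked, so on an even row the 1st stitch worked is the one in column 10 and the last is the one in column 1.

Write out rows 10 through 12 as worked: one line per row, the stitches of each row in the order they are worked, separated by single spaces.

Row 10: chart row 4, WS - tiled (columns 1-10): p p x p p x p p x p; work from column 10 back to 1 with k<->p swapped.
Row 11: chart row 5, RS - tile across columns 1-10 and work as-is.
Row 12: chart row 6, WS - tiled (columns 1-10): p x k p x k p x k p; work from column 10 back to 1 with k<->p swapped.

Result:
k x k k x k k x k k
k k k k k k k k k k
k p x k p x k p x k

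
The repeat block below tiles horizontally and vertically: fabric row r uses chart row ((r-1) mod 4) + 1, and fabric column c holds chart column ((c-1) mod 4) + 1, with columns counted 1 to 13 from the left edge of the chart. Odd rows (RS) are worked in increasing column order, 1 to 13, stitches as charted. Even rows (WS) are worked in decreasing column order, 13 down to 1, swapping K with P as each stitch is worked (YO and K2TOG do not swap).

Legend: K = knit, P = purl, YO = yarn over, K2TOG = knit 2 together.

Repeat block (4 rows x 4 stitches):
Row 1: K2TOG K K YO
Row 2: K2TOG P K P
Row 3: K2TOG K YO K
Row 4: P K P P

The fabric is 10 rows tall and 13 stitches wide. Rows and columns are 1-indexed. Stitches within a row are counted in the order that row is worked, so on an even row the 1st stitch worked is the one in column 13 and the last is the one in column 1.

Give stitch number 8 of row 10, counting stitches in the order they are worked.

== STITCH ==
K

Derivation:
Row 10: (10-1) mod 4 = 1, so use chart row 2. Even row -> WS.
Chart row 2 tiled across columns 1-13: K2TOG P K P K2TOG P K P K2TOG P K P K2TOG
WS: work from column 13 back to column 1 (reverse the tiled row), swapping K<->P (YO and K2TOG unchanged).
Row 10 as worked: K2TOG K P K K2TOG K P K K2TOG K P K K2TOG
Counting 8 along the worked row gives K.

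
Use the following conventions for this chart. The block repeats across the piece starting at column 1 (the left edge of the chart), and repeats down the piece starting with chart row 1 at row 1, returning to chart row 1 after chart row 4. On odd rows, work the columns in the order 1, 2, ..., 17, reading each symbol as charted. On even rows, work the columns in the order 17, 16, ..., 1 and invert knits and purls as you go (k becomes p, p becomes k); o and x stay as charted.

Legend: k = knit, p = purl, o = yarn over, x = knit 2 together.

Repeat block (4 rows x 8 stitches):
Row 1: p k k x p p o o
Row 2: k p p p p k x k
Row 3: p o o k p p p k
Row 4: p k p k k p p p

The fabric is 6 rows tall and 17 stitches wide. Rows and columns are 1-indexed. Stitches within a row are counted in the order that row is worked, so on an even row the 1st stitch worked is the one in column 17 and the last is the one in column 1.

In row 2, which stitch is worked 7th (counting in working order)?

Row 2 uses chart row ((2-1) mod 4)+1 = 2. Row 2 is even, so WS.
Chart row 2 tiled across columns 1-17: k p p p p k x k k p p p p k x k k
Wrong side: read the tiled row from column 17 down to 1 and exchange k with p (leave o, x).
Row 2 as worked: p p x p k k k k p p x p k k k k p
Counting 7 along the worked row gives k.

Result:
k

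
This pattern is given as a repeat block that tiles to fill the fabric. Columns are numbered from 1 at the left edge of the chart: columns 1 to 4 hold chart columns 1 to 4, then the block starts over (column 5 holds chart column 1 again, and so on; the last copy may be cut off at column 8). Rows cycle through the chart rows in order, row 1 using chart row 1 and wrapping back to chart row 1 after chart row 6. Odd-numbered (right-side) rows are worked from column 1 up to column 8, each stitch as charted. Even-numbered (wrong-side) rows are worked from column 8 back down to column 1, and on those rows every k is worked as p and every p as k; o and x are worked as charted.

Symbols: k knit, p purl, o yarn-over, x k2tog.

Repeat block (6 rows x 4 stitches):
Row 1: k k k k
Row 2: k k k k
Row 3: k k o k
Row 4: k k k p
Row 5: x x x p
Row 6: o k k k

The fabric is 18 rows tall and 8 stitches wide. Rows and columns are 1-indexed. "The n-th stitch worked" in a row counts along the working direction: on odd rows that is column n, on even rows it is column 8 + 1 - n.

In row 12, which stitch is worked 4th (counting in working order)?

Result:
o

Derivation:
Row 12: (12-1) mod 6 = 5, so use chart row 6. Even row -> WS.
Chart row 6 tiled across columns 1-8: o k k k o k k k
WS: work from column 8 back to column 1 (reverse the tiled row), swapping k<->p (o and x unchanged).
Row 12 as worked: p p p o p p p o
Stitch 4 in working order -> o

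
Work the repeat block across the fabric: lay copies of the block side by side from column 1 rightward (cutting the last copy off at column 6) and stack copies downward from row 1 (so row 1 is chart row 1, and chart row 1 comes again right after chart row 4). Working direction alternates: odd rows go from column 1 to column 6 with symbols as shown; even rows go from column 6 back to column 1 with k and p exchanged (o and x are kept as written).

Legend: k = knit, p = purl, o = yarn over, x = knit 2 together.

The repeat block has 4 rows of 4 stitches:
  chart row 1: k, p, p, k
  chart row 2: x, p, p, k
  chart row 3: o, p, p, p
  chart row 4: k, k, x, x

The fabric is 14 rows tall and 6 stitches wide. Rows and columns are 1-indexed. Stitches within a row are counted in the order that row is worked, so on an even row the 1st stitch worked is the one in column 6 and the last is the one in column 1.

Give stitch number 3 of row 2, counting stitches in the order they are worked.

Row 2: (2-1) mod 4 = 1, so use chart row 2. Even row -> WS.
Chart row 2 tiled across columns 1-6: x p p k x p
Wrong side: read the tiled row from column 6 down to 1 and exchange k with p (leave o, x).
Row 2 as worked: k x p k k x
The 3rd stitch worked is p.

== STITCH ==
p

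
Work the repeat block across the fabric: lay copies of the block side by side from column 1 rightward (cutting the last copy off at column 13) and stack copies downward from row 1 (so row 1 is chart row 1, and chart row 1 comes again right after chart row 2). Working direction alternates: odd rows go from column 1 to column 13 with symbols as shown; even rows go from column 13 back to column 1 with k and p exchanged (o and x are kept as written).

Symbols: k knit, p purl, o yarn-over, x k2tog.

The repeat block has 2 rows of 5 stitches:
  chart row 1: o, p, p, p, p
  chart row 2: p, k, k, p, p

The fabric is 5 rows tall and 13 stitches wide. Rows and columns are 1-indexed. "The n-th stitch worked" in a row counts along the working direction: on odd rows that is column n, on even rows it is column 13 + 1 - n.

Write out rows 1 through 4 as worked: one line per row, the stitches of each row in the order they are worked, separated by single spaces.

Result:
o p p p p o p p p p o p p
p p k k k p p k k k p p k
o p p p p o p p p p o p p
p p k k k p p k k k p p k

Derivation:
Row 1: chart row 1, RS - tile across columns 1-13 and work as-is.
Row 2: chart row 2, WS - tiled (columns 1-13): p k k p p p k k p p p k k; work from column 13 back to 1 with k<->p swapped.
Row 3: chart row 1, RS - tile across columns 1-13 and work as-is.
Row 4: chart row 2, WS - tiled (columns 1-13): p k k p p p k k p p p k k; work from column 13 back to 1 with k<->p swapped.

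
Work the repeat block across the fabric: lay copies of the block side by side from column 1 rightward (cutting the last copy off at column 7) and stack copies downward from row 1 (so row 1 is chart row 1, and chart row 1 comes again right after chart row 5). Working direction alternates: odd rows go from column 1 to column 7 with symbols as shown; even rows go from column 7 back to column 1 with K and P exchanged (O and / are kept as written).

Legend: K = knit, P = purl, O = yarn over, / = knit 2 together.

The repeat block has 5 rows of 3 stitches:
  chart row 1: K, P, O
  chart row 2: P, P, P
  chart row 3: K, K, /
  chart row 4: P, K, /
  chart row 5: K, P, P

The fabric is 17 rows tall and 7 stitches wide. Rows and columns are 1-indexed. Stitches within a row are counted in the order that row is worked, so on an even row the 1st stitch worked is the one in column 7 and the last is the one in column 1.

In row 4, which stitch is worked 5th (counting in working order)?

Row 4 uses chart row ((4-1) mod 5)+1 = 4. Row 4 is even, so WS.
Chart row 4 tiled across columns 1-7: P K / P K / P
WS row: flip the tiled sequence (start at column 7) and apply K<->P; O and / stay.
Row 4 as worked: K / P K / P K
Counting 5 along the worked row gives /.

Stitch:
/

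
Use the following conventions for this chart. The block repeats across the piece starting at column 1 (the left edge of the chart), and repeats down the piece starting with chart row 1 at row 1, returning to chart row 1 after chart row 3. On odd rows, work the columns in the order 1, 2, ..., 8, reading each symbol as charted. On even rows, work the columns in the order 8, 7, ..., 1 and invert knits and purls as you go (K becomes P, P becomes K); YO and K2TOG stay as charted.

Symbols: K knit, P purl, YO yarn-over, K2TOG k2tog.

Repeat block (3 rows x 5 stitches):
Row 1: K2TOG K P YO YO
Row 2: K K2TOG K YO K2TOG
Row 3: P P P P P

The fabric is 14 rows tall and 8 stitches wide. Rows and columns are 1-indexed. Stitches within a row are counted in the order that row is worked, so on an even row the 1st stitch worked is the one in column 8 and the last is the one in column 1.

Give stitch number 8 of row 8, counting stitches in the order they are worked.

Result:
P

Derivation:
For row 8: chart row = ((8-1) mod 3) + 1 = 2; this is a WS (even) row.
Chart row 2 tiled across columns 1-8: K K2TOG K YO K2TOG K K2TOG K
WS: work from column 8 back to column 1 (reverse the tiled row), swapping K<->P (YO and K2TOG unchanged).
Row 8 as worked: P K2TOG P K2TOG YO P K2TOG P
Stitch 8 in working order -> P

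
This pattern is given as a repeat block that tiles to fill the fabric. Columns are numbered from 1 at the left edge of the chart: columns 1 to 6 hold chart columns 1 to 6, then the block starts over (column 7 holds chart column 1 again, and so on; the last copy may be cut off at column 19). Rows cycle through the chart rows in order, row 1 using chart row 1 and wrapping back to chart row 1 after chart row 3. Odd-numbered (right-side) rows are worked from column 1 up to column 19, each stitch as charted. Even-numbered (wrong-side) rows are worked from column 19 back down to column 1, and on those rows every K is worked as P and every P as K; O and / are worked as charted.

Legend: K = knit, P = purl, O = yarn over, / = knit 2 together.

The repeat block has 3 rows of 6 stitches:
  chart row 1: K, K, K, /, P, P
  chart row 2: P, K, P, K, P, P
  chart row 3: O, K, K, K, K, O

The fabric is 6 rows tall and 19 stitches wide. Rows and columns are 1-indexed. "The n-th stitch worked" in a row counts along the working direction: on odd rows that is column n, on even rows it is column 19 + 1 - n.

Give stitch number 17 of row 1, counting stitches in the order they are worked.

Row 1: (1-1) mod 3 = 0, so use chart row 1. Odd row -> RS.
Chart row 1 tiled across columns 1-19: K K K / P P K K K / P P K K K / P P K
RS: work column 1 to column 19, symbols as charted — the tiled row is the row as worked.
Counting 17 along the worked row gives P.

== STITCH ==
P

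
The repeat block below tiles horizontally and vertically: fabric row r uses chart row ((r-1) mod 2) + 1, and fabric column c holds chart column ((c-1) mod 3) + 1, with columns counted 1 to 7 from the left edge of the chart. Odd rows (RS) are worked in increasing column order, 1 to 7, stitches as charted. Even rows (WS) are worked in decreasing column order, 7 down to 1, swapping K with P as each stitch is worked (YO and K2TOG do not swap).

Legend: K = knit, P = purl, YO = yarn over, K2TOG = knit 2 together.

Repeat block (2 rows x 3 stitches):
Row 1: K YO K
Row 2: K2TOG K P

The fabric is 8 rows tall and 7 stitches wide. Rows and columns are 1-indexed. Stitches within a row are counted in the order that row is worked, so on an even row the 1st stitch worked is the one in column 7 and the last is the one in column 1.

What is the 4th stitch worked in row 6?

Row 6 uses chart row ((6-1) mod 2)+1 = 2. Row 6 is even, so WS.
Chart row 2 tiled across columns 1-7: K2TOG K P K2TOG K P K2TOG
WS row: flip the tiled sequence (start at column 7) and apply K<->P; YO and K2TOG stay.
Row 6 as worked: K2TOG K P K2TOG K P K2TOG
Counting 4 along the worked row gives K2TOG.

Result:
K2TOG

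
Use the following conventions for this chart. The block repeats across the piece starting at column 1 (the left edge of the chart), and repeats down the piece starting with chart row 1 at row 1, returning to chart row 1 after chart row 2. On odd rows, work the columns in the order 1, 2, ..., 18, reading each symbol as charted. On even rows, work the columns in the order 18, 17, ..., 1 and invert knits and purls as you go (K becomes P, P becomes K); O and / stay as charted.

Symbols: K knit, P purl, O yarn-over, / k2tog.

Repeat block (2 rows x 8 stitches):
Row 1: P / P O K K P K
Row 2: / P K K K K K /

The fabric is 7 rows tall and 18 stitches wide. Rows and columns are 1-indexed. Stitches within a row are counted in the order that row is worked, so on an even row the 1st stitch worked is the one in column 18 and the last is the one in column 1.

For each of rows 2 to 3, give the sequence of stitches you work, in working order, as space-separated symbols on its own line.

Row 2: chart row 2, WS - tiled (columns 1-18): / P K K K K K / / P K K K K K / / P; work from column 18 back to 1 with K<->P swapped.
Row 3: chart row 1, RS - tile across columns 1-18 and work as-is.

Result:
K / / P P P P P K / / P P P P P K /
P / P O K K P K P / P O K K P K P /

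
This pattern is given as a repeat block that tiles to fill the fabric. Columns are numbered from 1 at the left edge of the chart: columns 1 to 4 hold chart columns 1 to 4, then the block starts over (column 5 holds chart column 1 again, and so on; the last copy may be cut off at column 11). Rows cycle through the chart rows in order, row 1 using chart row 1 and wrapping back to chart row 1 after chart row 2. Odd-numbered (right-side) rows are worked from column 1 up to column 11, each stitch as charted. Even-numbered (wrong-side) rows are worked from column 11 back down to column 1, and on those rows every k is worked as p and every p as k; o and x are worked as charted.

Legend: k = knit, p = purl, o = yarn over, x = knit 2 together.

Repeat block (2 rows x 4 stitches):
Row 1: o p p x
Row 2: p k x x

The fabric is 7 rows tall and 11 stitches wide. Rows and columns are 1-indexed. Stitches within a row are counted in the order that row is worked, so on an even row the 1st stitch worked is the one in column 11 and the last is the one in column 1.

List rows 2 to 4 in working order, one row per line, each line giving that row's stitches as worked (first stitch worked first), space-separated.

Row 2: chart row 2, WS - tiled (columns 1-11): p k x x p k x x p k x; work from column 11 back to 1 with k<->p swapped.
Row 3: chart row 1, RS - tile across columns 1-11 and work as-is.
Row 4: chart row 2, WS - tiled (columns 1-11): p k x x p k x x p k x; work from column 11 back to 1 with k<->p swapped.

Result:
x p k x x p k x x p k
o p p x o p p x o p p
x p k x x p k x x p k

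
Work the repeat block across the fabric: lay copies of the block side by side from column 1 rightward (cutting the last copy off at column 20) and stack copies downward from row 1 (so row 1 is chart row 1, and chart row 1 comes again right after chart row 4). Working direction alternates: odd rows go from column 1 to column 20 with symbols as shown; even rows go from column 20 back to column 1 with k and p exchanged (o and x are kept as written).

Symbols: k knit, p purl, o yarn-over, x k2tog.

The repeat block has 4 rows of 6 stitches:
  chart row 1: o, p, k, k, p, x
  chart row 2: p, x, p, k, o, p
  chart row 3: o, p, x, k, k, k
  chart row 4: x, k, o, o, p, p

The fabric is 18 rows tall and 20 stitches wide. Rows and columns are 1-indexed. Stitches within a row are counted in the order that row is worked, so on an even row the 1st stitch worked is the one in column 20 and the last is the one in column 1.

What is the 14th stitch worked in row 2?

Stitch:
k

Derivation:
Row 2: (2-1) mod 4 = 1, so use chart row 2. Even row -> WS.
Chart row 2 tiled across columns 1-20: p x p k o p p x p k o p p x p k o p p x
Wrong side: read the tiled row from column 20 down to 1 and exchange k with p (leave o, x).
Row 2 as worked: x k k o p k x k k o p k x k k o p k x k
Stitch 14 in working order -> k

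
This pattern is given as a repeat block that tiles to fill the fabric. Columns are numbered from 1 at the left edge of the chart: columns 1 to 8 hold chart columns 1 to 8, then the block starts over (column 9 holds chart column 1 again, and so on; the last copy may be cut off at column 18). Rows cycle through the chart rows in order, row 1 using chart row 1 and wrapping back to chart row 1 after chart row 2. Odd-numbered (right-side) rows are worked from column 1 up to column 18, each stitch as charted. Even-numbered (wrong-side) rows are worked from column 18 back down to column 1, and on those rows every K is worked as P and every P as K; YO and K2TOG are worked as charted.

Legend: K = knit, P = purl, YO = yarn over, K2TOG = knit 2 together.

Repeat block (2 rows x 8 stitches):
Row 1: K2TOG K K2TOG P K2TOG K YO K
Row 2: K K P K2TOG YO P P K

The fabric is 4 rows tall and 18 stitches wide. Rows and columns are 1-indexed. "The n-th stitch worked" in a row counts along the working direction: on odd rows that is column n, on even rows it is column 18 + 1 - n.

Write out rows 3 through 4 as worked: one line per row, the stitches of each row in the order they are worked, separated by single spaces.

Row 3: chart row 1, RS - tile across columns 1-18 and work as-is.
Row 4: chart row 2, WS - tiled (columns 1-18): K K P K2TOG YO P P K K K P K2TOG YO P P K K K; work from column 18 back to 1 with K<->P swapped.

Rows as worked:
K2TOG K K2TOG P K2TOG K YO K K2TOG K K2TOG P K2TOG K YO K K2TOG K
P P P K K YO K2TOG K P P P K K YO K2TOG K P P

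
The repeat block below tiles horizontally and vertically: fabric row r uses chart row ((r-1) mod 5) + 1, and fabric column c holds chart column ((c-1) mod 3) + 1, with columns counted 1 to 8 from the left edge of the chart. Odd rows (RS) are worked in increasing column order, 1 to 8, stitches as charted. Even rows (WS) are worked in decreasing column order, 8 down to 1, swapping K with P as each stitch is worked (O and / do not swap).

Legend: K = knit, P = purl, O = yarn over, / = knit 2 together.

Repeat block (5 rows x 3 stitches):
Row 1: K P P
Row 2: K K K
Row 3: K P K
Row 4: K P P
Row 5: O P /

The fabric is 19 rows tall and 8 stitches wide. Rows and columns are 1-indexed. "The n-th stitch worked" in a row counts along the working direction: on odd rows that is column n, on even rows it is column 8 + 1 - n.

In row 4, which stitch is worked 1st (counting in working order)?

For row 4: chart row = ((4-1) mod 5) + 1 = 4; this is a WS (even) row.
Chart row 4 tiled across columns 1-8: K P P K P P K P
WS: work from column 8 back to column 1 (reverse the tiled row), swapping K<->P (O and / unchanged).
Row 4 as worked: K P K K P K K P
Stitch 1 in working order -> K

== STITCH ==
K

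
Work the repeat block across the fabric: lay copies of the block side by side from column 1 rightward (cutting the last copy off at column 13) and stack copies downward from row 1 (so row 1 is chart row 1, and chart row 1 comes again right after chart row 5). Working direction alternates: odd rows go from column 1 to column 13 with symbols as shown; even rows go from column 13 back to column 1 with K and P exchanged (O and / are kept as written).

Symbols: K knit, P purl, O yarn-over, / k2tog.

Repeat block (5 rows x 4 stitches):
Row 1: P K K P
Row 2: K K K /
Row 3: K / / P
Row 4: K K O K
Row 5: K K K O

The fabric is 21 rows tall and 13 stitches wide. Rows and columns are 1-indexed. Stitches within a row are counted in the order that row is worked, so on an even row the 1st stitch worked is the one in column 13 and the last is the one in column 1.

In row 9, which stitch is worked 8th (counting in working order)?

== STITCH ==
K

Derivation:
Row 9: (9-1) mod 5 = 3, so use chart row 4. Odd row -> RS.
Chart row 4 tiled across columns 1-13: K K O K K K O K K K O K K
RS row: no reversal, no swap; stitch n worked = column n.
Counting 8 along the worked row gives K.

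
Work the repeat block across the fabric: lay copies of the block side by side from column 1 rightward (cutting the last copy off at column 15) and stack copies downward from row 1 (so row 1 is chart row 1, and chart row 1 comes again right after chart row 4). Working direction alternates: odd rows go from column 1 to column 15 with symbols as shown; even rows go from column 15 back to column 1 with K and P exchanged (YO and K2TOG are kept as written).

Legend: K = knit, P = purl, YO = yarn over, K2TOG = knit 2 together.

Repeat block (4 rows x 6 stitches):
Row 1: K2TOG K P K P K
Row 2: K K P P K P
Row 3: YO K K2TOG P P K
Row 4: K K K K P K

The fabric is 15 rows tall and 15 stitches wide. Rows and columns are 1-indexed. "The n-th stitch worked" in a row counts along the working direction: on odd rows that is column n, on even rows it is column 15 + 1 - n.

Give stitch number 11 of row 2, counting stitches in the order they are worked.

Row 2 uses chart row ((2-1) mod 4)+1 = 2. Row 2 is even, so WS.
Chart row 2 tiled across columns 1-15: K K P P K P K K P P K P K K P
WS: work from column 15 back to column 1 (reverse the tiled row), swapping K<->P (YO and K2TOG unchanged).
Row 2 as worked: K P P K P K K P P K P K K P P
Stitch 11 in working order -> P

Stitch:
P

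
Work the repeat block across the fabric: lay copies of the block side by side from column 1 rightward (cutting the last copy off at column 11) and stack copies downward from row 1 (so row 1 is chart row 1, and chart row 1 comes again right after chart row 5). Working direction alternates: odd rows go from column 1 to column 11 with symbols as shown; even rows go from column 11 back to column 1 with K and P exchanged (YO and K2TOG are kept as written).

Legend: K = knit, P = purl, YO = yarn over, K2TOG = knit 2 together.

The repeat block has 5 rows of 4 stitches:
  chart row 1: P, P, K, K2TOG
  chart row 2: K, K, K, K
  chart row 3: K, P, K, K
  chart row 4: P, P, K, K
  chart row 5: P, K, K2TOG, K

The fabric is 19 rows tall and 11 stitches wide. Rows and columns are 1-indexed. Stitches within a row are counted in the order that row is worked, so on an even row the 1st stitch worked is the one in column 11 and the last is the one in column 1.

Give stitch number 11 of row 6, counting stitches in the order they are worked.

Stitch:
K

Derivation:
Row 6: (6-1) mod 5 = 0, so use chart row 1. Even row -> WS.
Chart row 1 tiled across columns 1-11: P P K K2TOG P P K K2TOG P P K
WS: work from column 11 back to column 1 (reverse the tiled row), swapping K<->P (YO and K2TOG unchanged).
Row 6 as worked: P K K K2TOG P K K K2TOG P K K
The 11th stitch worked is K.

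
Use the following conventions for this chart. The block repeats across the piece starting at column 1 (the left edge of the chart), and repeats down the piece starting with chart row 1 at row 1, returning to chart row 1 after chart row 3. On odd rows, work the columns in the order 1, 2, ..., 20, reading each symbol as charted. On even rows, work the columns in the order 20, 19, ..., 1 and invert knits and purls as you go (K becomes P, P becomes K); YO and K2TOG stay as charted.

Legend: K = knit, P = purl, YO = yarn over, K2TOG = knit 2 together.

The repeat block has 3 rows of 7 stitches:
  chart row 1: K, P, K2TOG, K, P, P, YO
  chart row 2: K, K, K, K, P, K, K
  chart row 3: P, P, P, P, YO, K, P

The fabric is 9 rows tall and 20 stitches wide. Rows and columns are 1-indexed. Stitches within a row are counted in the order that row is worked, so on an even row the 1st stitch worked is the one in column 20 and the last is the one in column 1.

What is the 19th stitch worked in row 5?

Result:
P

Derivation:
Row 5 uses chart row ((5-1) mod 3)+1 = 2. Row 5 is odd, so RS.
Chart row 2 tiled across columns 1-20: K K K K P K K K K K K P K K K K K K P K
RS row: no reversal, no swap; stitch n worked = column n.
Stitch 19 in working order -> P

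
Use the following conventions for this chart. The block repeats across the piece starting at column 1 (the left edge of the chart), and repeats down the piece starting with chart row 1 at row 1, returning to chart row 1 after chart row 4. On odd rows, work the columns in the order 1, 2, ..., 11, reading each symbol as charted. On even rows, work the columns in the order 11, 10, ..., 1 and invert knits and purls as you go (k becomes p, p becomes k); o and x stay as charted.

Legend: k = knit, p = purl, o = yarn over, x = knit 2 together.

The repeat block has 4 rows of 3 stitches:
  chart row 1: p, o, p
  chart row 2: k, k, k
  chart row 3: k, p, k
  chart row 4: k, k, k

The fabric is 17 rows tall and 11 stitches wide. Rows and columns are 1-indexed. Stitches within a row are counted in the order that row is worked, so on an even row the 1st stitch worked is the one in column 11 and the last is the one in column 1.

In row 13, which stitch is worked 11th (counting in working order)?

For row 13: chart row = ((13-1) mod 4) + 1 = 1; this is a RS (odd) row.
Chart row 1 tiled across columns 1-11: p o p p o p p o p p o
Right side: take the tiled row as-is (worked left to right from column 1).
The 11th stitch worked is o.

Stitch:
o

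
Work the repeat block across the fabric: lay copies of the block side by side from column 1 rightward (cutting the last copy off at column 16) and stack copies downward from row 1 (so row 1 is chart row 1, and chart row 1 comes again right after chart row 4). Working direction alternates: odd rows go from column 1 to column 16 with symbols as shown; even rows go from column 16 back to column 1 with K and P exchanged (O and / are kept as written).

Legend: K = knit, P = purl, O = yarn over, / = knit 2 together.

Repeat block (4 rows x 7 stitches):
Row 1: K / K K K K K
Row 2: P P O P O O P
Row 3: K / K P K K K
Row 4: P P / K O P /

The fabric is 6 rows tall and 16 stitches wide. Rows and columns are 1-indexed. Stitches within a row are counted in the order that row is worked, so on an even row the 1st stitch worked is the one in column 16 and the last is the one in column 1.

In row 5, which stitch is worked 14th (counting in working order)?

Result:
K

Derivation:
For row 5: chart row = ((5-1) mod 4) + 1 = 1; this is a RS (odd) row.
Chart row 1 tiled across columns 1-16: K / K K K K K K / K K K K K K /
RS row: no reversal, no swap; stitch n worked = column n.
Stitch 14 in working order -> K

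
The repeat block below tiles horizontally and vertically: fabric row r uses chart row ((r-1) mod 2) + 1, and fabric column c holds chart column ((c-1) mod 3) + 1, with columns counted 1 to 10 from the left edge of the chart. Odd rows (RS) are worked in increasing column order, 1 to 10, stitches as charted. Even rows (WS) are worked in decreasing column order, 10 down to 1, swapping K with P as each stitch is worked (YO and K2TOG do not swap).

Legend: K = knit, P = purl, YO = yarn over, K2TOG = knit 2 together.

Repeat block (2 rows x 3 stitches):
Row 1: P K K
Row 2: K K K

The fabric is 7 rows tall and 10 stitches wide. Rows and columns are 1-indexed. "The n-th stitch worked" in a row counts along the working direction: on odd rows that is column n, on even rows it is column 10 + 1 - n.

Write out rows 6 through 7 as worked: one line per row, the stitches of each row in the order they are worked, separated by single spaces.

== ROWS AS WORKED ==
P P P P P P P P P P
P K K P K K P K K P

Derivation:
Row 6: chart row 2, WS - tiled (columns 1-10): K K K K K K K K K K; work from column 10 back to 1 with K<->P swapped.
Row 7: chart row 1, RS - tile across columns 1-10 and work as-is.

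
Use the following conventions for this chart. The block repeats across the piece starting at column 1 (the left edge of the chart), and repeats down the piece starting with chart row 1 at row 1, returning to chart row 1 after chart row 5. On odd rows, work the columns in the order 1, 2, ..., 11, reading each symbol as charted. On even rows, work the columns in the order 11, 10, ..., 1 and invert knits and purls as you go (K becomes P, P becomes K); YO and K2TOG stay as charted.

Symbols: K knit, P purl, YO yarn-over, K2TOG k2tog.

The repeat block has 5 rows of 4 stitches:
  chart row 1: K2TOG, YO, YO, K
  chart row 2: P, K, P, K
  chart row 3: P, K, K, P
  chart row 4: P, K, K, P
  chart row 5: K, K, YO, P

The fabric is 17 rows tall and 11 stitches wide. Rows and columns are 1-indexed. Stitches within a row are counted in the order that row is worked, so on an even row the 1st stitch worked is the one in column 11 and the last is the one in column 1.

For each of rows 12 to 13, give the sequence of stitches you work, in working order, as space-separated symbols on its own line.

Result:
K P K P K P K P K P K
P K K P P K K P P K K

Derivation:
Row 12: chart row 2, WS - tiled (columns 1-11): P K P K P K P K P K P; work from column 11 back to 1 with K<->P swapped.
Row 13: chart row 3, RS - tile across columns 1-11 and work as-is.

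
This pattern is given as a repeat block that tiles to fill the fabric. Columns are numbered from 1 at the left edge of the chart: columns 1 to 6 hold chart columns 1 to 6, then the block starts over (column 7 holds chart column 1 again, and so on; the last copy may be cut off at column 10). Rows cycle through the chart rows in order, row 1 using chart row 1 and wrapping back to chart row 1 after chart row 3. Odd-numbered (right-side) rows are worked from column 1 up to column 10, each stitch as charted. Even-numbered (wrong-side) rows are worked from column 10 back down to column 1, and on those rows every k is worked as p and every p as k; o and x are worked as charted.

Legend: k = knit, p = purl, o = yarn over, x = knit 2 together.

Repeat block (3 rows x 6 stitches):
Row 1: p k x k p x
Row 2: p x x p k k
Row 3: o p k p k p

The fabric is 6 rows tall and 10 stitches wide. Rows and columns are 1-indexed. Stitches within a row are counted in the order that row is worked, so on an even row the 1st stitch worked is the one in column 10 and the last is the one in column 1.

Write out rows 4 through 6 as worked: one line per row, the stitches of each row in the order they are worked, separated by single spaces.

== ROWS AS WORKED ==
p x p k x k p x p k
p x x p k k p x x p
k p k o k p k p k o

Derivation:
Row 4: chart row 1, WS - tiled (columns 1-10): p k x k p x p k x k; work from column 10 back to 1 with k<->p swapped.
Row 5: chart row 2, RS - tile across columns 1-10 and work as-is.
Row 6: chart row 3, WS - tiled (columns 1-10): o p k p k p o p k p; work from column 10 back to 1 with k<->p swapped.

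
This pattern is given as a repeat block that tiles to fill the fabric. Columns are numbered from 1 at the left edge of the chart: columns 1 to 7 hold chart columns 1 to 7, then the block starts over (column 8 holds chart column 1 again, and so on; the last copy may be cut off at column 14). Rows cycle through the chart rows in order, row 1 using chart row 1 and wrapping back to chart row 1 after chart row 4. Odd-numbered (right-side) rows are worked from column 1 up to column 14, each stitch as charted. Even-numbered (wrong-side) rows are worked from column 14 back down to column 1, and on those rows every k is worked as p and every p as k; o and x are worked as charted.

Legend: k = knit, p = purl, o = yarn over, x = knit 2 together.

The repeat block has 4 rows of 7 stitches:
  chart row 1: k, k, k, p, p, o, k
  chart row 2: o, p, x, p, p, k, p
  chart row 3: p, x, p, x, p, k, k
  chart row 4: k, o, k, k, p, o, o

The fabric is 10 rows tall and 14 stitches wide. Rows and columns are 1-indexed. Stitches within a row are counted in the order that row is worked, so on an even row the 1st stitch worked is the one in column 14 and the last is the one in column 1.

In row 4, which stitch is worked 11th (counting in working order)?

Result:
p

Derivation:
For row 4: chart row = ((4-1) mod 4) + 1 = 4; this is a WS (even) row.
Chart row 4 tiled across columns 1-14: k o k k p o o k o k k p o o
WS row: flip the tiled sequence (start at column 14) and apply k<->p; o and x stay.
Row 4 as worked: o o k p p o p o o k p p o p
The 11th stitch worked is p.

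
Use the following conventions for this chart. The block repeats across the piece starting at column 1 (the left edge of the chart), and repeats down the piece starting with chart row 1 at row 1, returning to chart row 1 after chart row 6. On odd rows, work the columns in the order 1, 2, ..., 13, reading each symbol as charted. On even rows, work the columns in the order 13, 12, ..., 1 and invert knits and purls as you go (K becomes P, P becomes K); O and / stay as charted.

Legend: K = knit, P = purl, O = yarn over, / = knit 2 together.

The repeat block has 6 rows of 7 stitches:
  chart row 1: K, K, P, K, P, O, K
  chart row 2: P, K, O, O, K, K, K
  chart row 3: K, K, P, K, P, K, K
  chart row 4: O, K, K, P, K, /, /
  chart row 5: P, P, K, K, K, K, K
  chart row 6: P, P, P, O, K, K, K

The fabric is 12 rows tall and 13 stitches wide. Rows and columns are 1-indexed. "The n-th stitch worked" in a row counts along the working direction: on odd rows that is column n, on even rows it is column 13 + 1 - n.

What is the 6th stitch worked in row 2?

== STITCH ==
K

Derivation:
For row 2: chart row = ((2-1) mod 6) + 1 = 2; this is a WS (even) row.
Chart row 2 tiled across columns 1-13: P K O O K K K P K O O K K
WS: work from column 13 back to column 1 (reverse the tiled row), swapping K<->P (O and / unchanged).
Row 2 as worked: P P O O P K P P P O O P K
Counting 6 along the worked row gives K.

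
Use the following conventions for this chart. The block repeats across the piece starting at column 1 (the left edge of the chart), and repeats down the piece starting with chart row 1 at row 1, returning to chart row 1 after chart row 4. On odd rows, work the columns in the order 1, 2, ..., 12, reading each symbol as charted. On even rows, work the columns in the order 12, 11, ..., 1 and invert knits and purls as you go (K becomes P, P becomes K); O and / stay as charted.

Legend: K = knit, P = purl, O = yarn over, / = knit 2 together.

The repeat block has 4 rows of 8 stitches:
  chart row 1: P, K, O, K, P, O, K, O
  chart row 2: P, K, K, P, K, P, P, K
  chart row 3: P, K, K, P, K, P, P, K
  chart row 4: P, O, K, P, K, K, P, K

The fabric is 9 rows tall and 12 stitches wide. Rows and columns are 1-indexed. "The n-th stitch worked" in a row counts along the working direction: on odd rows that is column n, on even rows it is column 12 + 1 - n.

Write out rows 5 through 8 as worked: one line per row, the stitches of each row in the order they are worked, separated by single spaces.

Row 5: chart row 1, RS - tile across columns 1-12 and work as-is.
Row 6: chart row 2, WS - tiled (columns 1-12): P K K P K P P K P K K P; work from column 12 back to 1 with K<->P swapped.
Row 7: chart row 3, RS - tile across columns 1-12 and work as-is.
Row 8: chart row 4, WS - tiled (columns 1-12): P O K P K K P K P O K P; work from column 12 back to 1 with K<->P swapped.

Result:
P K O K P O K O P K O K
K P P K P K K P K P P K
P K K P K P P K P K K P
K P O K P K P P K P O K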